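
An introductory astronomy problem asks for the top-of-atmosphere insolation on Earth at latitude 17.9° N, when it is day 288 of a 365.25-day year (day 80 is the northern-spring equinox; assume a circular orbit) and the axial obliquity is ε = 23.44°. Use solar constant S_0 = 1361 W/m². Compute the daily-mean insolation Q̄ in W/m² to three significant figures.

Q̄ ≈ 372 W/m²

Solar longitude: L_s = 360° × (288 − 80)/365.25 = 205.010°.
sin δ = sin 23.44° × sin 205.010° = -0.16818, so δ = -9.682°.
cos h₀ = −tan(+17.9°) tan(-9.682°) = 0.0551, h₀ = 1.5157 rad.
Bracket: h₀ sin ϕ sin δ + cos ϕ cos δ sin h₀ = 1.5157×0.30736×-0.16818 + 0.95159×0.98576×0.99848 = -0.078349 + 0.936614 = 0.858265.
Q̄ = (S_0/π) × [bracket] = (1361/π) × 0.858265 = 371.8 W/m².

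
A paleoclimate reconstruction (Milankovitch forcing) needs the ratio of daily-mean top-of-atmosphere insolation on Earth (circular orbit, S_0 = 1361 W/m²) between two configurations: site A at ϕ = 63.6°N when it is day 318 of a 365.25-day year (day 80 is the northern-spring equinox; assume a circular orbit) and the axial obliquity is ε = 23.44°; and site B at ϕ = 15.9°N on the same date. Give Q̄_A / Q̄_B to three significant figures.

Q̄_A / Q̄_B ≈ 0.0897

— Configuration A (ϕ=+63.6°):
Solar longitude: L_s = 360° × (318 − 80)/365.25 = 234.579°.
sin δ = sin 23.44° × sin 234.579° = -0.32416, so δ = -18.915°.
cos h₀ = −tan(+63.6°) tan(-18.915°) = 0.6903, h₀ = 0.8089 rad.
Bracket: h₀ sin ϕ sin δ + cos ϕ cos δ sin h₀ = 0.8089×0.89571×-0.32416 + 0.44464×0.94600×0.72352 = -0.234867 + 0.304334 = 0.069467.
Q̄ = (S_0/π) × [bracket] = (1361/π) × 0.069467 = 30.094 W/m².
— Configuration B (ϕ=+15.9°):
cos h₀ = −tan(+15.9°) tan(-18.915°) = 0.0976, h₀ = 1.4730 rad.
Bracket: h₀ sin ϕ sin δ + cos ϕ cos δ sin h₀ = 1.4730×0.27396×-0.32416 + 0.96174×0.94600×0.99522 = -0.130813 + 0.905457 = 0.774644.
Q̄ = (S_0/π) × [bracket] = (1361/π) × 0.774644 = 335.59 W/m².
Ratio Q̄_A / Q̄_B = 30.094 / 335.59 = 0.08967.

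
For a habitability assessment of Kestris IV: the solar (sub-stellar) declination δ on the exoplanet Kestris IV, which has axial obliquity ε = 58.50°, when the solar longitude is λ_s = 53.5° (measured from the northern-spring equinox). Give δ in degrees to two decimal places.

sin δ = sin ε · sin λ_s = sin 58.50° × sin 53.5° = 0.685401.
δ = arcsin(0.685401) = +43.27°.

δ = +43.27°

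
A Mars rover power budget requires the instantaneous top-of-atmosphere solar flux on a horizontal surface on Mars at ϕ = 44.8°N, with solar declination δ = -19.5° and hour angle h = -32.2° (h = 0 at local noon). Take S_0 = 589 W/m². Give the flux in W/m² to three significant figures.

195 W/m²

cos θ_z = sin ϕ sin δ + cos ϕ cos δ cos h = -0.235212 + 0.565994 = 0.330782.
Flux = S_0 · cos θ_z = 589 × 0.330782 = 194.8 W/m².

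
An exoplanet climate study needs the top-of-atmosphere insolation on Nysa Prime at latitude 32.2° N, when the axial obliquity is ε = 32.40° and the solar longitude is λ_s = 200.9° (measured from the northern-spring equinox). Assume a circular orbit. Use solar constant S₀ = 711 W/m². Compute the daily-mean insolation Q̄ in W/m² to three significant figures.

Q̄ ≈ 153 W/m²

Solar declination: sin δ = sin ε · sin λ_s = sin 32.40° × sin 200.9° = -0.19115, so δ = -11.020°.
cos H₀ = −tan(+32.2°) tan(-11.020°) = 0.1226, H₀ = 1.4479 rad.
Bracket: H₀ sin φ sin δ + cos φ cos δ sin H₀ = 1.4479×0.53288×-0.19115 + 0.84619×0.98156×0.99245 = -0.147483 + 0.824315 = 0.676832.
Q̄ = (S₀/π) × [bracket] = (711/π) × 0.676832 = 153.2 W/m².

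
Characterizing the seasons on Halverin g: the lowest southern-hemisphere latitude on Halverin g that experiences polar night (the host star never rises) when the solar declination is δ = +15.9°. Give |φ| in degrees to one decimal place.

|φ| = 74.1°

Polar night requires cos H₀ = −tan φ tan δ ≥ 1, i.e. tan φ tan δ ≤ −1.
The boundary is |tan φ| · |tan δ| = 1, so |φ| = 90° − |δ| = 90° − 15.9° = 74.1° in the southern hemisphere.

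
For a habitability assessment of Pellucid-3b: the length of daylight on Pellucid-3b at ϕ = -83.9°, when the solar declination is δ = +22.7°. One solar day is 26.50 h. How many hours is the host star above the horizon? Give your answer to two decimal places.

0.00 h

cos h₀ = −tan ϕ · tan δ = 3.9142 ≥ 1, so the host star never rises (polar night) and h₀ = 0.
Daylight = 2h₀/(2π) × 26.50 h = (0.0000/π) × 26.50 = 0.00 h.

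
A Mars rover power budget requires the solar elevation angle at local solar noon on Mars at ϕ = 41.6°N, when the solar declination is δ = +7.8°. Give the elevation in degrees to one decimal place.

56.2°

At local noon the hour angle is zero, so the zenith angle equals |ϕ − δ| = |+41.6° − (+7.800°)| = 33.800°.
Elevation = 90° − 33.800° = 56.2°.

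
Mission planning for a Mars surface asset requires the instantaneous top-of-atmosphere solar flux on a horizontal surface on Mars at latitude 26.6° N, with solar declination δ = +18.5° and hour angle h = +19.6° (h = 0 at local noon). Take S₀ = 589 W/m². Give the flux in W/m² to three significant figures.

554 W/m²

cos θ_z = sin φ sin δ + cos φ cos δ cos h = 0.142076 + 0.798815 = 0.940891.
Flux = S₀ · cos θ_z = 589 × 0.940891 = 554.2 W/m².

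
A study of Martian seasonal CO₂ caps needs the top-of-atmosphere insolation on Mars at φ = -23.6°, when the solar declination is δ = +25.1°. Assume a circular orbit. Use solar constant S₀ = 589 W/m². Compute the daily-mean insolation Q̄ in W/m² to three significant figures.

cos H₀ = −tan(-23.6°) tan(+25.100°) = 0.2047, H₀ = 1.3647 rad.
Bracket: H₀ sin φ sin δ + cos φ cos δ sin H₀ = 1.3647×-0.40035×0.42420 + 0.91636×0.90557×0.97883 = -0.231765 + 0.812261 = 0.580496.
Q̄ = (S₀/π) × [bracket] = (589/π) × 0.580496 = 108.8 W/m².

Q̄ ≈ 109 W/m²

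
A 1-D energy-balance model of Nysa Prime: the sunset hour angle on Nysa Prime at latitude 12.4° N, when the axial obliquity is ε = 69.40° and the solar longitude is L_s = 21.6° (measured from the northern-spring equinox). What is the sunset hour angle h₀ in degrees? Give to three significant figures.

h₀ = 94.6°

Solar declination: sin δ = sin ε · sin L_s = sin 69.40° × sin 21.6° = 0.34459, so δ = +20.157°.
cos h₀ = −tan ϕ · tan δ = −tan(+12.4°) × tan(+20.157°) = -0.0807, so h₀ = 1.6516 rad = 94.63°.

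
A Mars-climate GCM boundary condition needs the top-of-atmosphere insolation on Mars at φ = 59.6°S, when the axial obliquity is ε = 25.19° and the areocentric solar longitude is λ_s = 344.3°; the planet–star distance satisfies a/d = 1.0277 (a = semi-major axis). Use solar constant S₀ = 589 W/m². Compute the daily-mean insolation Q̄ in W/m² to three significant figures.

Q̄ ≈ 132 W/m²

sin δ = sin 25.19° × sin 344.3° = -0.11517, so δ = -6.614°.
cos H₀ = −tan(-59.6°) tan(-6.614°) = -0.1976, H₀ = 1.7697 rad.
Bracket: H₀ sin φ sin δ + cos φ cos δ sin H₀ = 1.7697×-0.86251×-0.11517 + 0.50603×0.99335×0.98028 = 0.175794 + 0.492752 = 0.668546.
Inverse-square distance factor (a/d)² = 1.0277² = 1.056167.
Q̄ = (S₀/π) × 1.056167 × [bracket] = (589/π) × 1.056167 × 0.668546 = 132.4 W/m².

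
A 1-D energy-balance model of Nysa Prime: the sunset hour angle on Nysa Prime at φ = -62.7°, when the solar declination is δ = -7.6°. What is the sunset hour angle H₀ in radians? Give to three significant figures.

cos H₀ = −tan φ · tan δ = −tan(-62.7°) × tan(-7.600°) = -0.2585, so H₀ = 1.8323 rad = 104.98°.

H₀ = 1.83 rad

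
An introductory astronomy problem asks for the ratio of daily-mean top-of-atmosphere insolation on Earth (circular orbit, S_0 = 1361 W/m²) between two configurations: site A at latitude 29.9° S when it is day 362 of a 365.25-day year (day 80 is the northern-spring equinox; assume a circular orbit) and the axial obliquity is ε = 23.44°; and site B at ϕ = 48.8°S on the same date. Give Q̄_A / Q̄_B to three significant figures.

— Configuration A (ϕ=-29.9°):
Solar longitude: L_s = 360° × (362 − 80)/365.25 = 277.947°.
sin δ = sin 23.44° × sin 277.947° = -0.39397, so δ = -23.202°.
cos h₀ = −tan(-29.9°) tan(-23.202°) = -0.2465, h₀ = 1.8198 rad.
Bracket: h₀ sin ϕ sin δ + cos ϕ cos δ sin h₀ = 1.8198×-0.49849×-0.39397 + 0.86690×0.91912×0.96915 = 0.357391 + 0.772204 = 1.129595.
Q̄ = (S_0/π) × [bracket] = (1361/π) × 1.129595 = 489.36 W/m².
— Configuration B (ϕ=-48.8°):
cos h₀ = −tan(-48.8°) tan(-23.202°) = -0.4896, h₀ = 2.0825 rad.
Bracket: h₀ sin ϕ sin δ + cos ϕ cos δ sin h₀ = 2.0825×-0.75241×-0.39397 + 0.65869×0.91912×0.87193 = 0.617309 + 0.527880 = 1.145189.
Q̄ = (S_0/π) × [bracket] = (1361/π) × 1.145189 = 496.12 W/m².
Ratio Q̄_A / Q̄_B = 489.36 / 496.12 = 0.9864.

Q̄_A / Q̄_B ≈ 0.986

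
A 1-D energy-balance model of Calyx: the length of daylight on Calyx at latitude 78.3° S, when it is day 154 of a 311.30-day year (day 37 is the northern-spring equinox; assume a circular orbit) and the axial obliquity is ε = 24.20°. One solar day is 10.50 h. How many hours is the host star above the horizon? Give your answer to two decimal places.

0.00 h

Solar longitude: λ_s = 360° × (154 − 37)/311.30 = 135.304°.
sin δ = sin 24.20° × sin 135.304° = 0.28832, so δ = +16.757°.
cos H₀ = −tan φ · tan δ = 1.4540 ≥ 1, so the host star never rises (polar night) and H₀ = 0.
Daylight = 2H₀/(2π) × 10.50 h = (0.0000/π) × 10.50 = 0.00 h.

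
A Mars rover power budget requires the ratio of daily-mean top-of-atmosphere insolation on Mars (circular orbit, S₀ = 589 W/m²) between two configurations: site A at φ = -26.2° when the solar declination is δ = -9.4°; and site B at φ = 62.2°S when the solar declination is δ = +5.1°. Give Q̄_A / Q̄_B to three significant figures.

Q̄_A / Q̄_B ≈ 2.88

— Configuration A (φ=-26.2°):
cos H₀ = −tan(-26.2°) tan(-9.400°) = -0.0815, H₀ = 1.6523 rad.
Bracket: H₀ sin φ sin δ + cos φ cos δ sin H₀ = 1.6523×-0.44151×-0.16333 + 0.89726×0.98657×0.99668 = 0.119150 + 0.882271 = 1.001421.
Q̄ = (S₀/π) × [bracket] = (589/π) × 1.001421 = 187.75 W/m².
— Configuration B (φ=-62.2°):
cos H₀ = −tan(-62.2°) tan(+5.100°) = 0.1693, H₀ = 1.4007 rad.
Bracket: H₀ sin φ sin δ + cos φ cos δ sin H₀ = 1.4007×-0.88458×0.08889 + 0.46639×0.99604×0.98557 = -0.110137 + 0.457840 = 0.347703.
Q̄ = (S₀/π) × [bracket] = (589/π) × 0.347703 = 65.189 W/m².
Ratio Q̄_A / Q̄_B = 187.75 / 65.189 = 2.880.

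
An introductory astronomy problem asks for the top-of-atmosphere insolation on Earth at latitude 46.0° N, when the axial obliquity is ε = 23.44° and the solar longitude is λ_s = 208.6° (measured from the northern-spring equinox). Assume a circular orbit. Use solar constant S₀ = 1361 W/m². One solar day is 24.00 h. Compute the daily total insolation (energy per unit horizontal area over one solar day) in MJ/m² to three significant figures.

18.0 MJ/m²

Solar declination: sin δ = sin ε · sin λ_s = sin 23.44° × sin 208.6° = -0.19042, so δ = -10.977°.
cos H₀ = −tan(+46.0°) tan(-10.977°) = 0.2009, H₀ = 1.3686 rad.
Bracket: H₀ sin φ sin δ + cos φ cos δ sin H₀ = 1.3686×0.71934×-0.19042 + 0.69466×0.98170×0.97962 = -0.187466 + 0.668050 = 0.480584.
Q̄ = (S₀/π) × [bracket] = (1361/π) × 0.480584 = 208.20 W/m².
Daily total = Q̄ × 24.00 h × 3600 s/h = 208.20 × 24.00 × 3600 / 10⁶ = 17.99 MJ/m².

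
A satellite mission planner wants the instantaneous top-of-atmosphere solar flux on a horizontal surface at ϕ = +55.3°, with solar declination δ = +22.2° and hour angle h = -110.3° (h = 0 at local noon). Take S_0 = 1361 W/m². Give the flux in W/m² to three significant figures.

cos θ_z = sin ϕ sin δ + cos ϕ cos δ cos h = 0.310640 + -0.182863 = 0.127777.
Flux = S_0 · cos θ_z = 1361 × 0.127777 = 173.9 W/m².

174 W/m²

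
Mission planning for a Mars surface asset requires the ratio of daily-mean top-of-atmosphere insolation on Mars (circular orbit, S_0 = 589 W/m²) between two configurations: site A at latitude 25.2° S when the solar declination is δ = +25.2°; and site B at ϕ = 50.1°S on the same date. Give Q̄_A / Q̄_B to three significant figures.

— Configuration A (ϕ=-25.2°):
cos h₀ = −tan(-25.2°) tan(+25.200°) = 0.2214, h₀ = 1.3475 rad.
Bracket: h₀ sin ϕ sin δ + cos ϕ cos δ sin h₀ = 1.3475×-0.42578×0.42578 + 0.90483×0.90483×0.97518 = -0.244286 + 0.798397 = 0.554111.
Q̄ = (S_0/π) × [bracket] = (589/π) × 0.554111 = 103.89 W/m².
— Configuration B (ϕ=-50.1°):
cos h₀ = −tan(-50.1°) tan(+25.200°) = 0.5628, h₀ = 0.9730 rad.
Bracket: h₀ sin ϕ sin δ + cos ϕ cos δ sin h₀ = 0.9730×-0.76717×0.42578 + 0.64145×0.90483×0.82660 = -0.317826 + 0.479761 = 0.161935.
Q̄ = (S_0/π) × [bracket] = (589/π) × 0.161935 = 30.360 W/m².
Ratio Q̄_A / Q̄_B = 103.89 / 30.360 = 3.422.

Q̄_A / Q̄_B ≈ 3.42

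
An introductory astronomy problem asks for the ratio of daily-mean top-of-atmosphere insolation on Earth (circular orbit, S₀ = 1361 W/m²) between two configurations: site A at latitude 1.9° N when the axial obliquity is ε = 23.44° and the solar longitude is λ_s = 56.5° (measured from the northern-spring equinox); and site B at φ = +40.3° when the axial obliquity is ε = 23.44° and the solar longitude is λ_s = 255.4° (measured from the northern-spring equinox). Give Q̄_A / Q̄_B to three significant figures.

Q̄_A / Q̄_B ≈ 2.69

— Configuration A (φ=+1.9°):
Solar declination: sin δ = sin ε · sin λ_s = sin 23.44° × sin 56.5° = 0.33171, so δ = +19.373°.
cos H₀ = −tan(+1.9°) tan(+19.373°) = -0.0117, H₀ = 1.5825 rad.
Bracket: H₀ sin φ sin δ + cos φ cos δ sin H₀ = 1.5825×0.03316×0.33171 + 0.99945×0.94338×0.99993 = 0.017407 + 0.942795 = 0.960202.
Q̄ = (S₀/π) × [bracket] = (1361/π) × 0.960202 = 415.98 W/m².
— Configuration B (φ=+40.3°):
Solar declination: sin δ = sin ε · sin λ_s = sin 23.44° × sin 255.4° = -0.38494, so δ = -22.640°.
cos H₀ = −tan(+40.3°) tan(-22.640°) = 0.3537, H₀ = 1.2093 rad.
Bracket: H₀ sin φ sin δ + cos φ cos δ sin H₀ = 1.2093×0.64679×-0.38494 + 0.76267×0.92294×0.93535 = -0.301086 + 0.658392 = 0.357306.
Q̄ = (S₀/π) × [bracket] = (1361/π) × 0.357306 = 154.79 W/m².
Ratio Q̄_A / Q̄_B = 415.98 / 154.79 = 2.687.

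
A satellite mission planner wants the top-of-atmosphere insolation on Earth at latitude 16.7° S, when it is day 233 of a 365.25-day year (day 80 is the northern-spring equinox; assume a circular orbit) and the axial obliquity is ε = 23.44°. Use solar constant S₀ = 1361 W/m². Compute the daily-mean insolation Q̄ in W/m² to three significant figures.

Q̄ ≈ 370 W/m²

Solar longitude: λ_s = 360° × (233 − 80)/365.25 = 150.801°.
sin δ = sin 23.44° × sin 150.801° = 0.19406, so δ = +11.190°.
cos H₀ = −tan(-16.7°) tan(+11.190°) = 0.0593, H₀ = 1.5114 rad.
Bracket: H₀ sin φ sin δ + cos φ cos δ sin H₀ = 1.5114×-0.28736×0.19406 + 0.95782×0.98099×0.99824 = -0.084283 + 0.937958 = 0.853675.
Q̄ = (S₀/π) × [bracket] = (1361/π) × 0.853675 = 369.8 W/m².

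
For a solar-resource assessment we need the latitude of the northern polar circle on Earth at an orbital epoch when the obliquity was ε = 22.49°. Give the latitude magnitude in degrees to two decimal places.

67.51°

The polar circle is the lowest latitude that experiences at least one full rotation of continuous daylight at the northern-summer solstice; it lies at |φ| = 90° − ε = 90° − 22.49° = 67.51°.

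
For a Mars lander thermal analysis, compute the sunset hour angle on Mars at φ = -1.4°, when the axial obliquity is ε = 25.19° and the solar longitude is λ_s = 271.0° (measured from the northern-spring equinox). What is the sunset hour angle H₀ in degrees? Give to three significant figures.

H₀ = 90.7°

Solar declination: sin δ = sin ε · sin λ_s = sin 25.19° × sin 271.0° = -0.42556, so δ = -25.186°.
cos H₀ = −tan φ · tan δ = −tan(-1.4°) × tan(-25.186°) = -0.0115, so H₀ = 1.5823 rad = 90.66°.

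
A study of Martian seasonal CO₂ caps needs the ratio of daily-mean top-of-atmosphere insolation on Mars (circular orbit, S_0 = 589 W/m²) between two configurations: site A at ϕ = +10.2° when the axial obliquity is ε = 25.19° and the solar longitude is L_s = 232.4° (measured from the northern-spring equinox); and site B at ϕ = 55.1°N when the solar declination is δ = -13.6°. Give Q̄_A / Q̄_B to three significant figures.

Q̄_A / Q̄_B ≈ 2.91

— Configuration A (ϕ=+10.2°):
Solar declination: sin δ = sin ε · sin L_s = sin 25.19° × sin 232.4° = -0.33722, so δ = -19.707°.
cos h₀ = −tan(+10.2°) tan(-19.707°) = 0.0644, h₀ = 1.5063 rad.
Bracket: h₀ sin ϕ sin δ + cos ϕ cos δ sin h₀ = 1.5063×0.17708×-0.33722 + 0.98420×0.94143×0.99792 = -0.089949 + 0.924628 = 0.834679.
Q̄ = (S_0/π) × [bracket] = (589/π) × 0.834679 = 156.49 W/m².
— Configuration B (ϕ=+55.1°):
cos h₀ = −tan(+55.1°) tan(-13.600°) = 0.3468, h₀ = 1.2166 rad.
Bracket: h₀ sin ϕ sin δ + cos ϕ cos δ sin h₀ = 1.2166×0.82015×-0.23514 + 0.57215×0.97196×0.93794 = -0.234621 + 0.521595 = 0.286974.
Q̄ = (S_0/π) × [bracket] = (589/π) × 0.286974 = 53.803 W/m².
Ratio Q̄_A / Q̄_B = 156.49 / 53.803 = 2.909.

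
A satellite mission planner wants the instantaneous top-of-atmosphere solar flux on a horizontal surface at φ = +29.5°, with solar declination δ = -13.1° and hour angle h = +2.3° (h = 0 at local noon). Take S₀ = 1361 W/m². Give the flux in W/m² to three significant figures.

1.00e+03 W/m²

cos θ_z = sin φ sin δ + cos φ cos δ cos h = -0.111608 + 0.847023 = 0.735415.
Flux = S₀ · cos θ_z = 1361 × 0.735415 = 1001 W/m².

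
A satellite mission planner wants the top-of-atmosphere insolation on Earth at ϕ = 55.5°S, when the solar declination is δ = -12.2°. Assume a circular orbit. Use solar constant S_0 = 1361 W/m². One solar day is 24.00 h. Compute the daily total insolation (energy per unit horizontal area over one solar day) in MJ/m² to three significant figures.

32.0 MJ/m²

cos h₀ = −tan(-55.5°) tan(-12.200°) = -0.3146, h₀ = 1.8908 rad.
Bracket: h₀ sin ϕ sin δ + cos ϕ cos δ sin h₀ = 1.8908×-0.82413×-0.21132 + 0.56641×0.97742×0.94923 = 0.329293 + 0.525513 = 0.854806.
Q̄ = (S_0/π) × [bracket] = (1361/π) × 0.854806 = 370.32 W/m².
Daily total = Q̄ × 24.00 h × 3600 s/h = 370.32 × 24.00 × 3600 / 10⁶ = 32.00 MJ/m².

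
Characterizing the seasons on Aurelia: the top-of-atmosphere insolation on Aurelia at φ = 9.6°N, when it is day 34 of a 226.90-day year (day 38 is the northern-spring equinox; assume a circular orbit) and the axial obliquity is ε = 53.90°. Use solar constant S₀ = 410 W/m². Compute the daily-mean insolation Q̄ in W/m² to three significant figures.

Solar longitude: λ_s = 360° × (34 − 38)/226.90 = -6.346°, i.e. -6.346° + 360° = 353.654°.
sin δ = sin 53.90° × sin 353.654° = -0.08931, so δ = -5.124°.
cos H₀ = −tan(+9.6°) tan(-5.124°) = 0.0152, H₀ = 1.5556 rad.
Bracket: H₀ sin φ sin δ + cos φ cos δ sin H₀ = 1.5556×0.16677×-0.08931 + 0.98600×0.99600×0.99988 = -0.023169 + 0.981938 = 0.958769.
Q̄ = (S₀/π) × [bracket] = (410/π) × 0.958769 = 125.1 W/m².

Q̄ ≈ 125 W/m²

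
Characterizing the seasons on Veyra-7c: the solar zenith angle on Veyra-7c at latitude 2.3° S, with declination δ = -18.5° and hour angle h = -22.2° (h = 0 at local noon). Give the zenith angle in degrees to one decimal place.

θ_z = 27.1°

cos θ_z = sin φ sin δ + cos φ cos δ cos h = 0.012734 + 0.877318 = 0.890052.
θ_z = arccos(0.890052) = 27.1°.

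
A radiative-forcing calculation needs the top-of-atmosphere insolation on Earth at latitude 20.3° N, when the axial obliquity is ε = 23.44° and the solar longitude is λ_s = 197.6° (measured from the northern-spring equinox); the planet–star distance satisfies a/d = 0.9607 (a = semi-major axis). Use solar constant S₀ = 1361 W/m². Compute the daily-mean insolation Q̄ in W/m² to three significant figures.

Solar declination: sin δ = sin ε · sin λ_s = sin 23.44° × sin 197.6° = -0.12028, so δ = -6.908°.
cos H₀ = −tan(+20.3°) tan(-6.908°) = 0.0448, H₀ = 1.5260 rad.
Bracket: H₀ sin φ sin δ + cos φ cos δ sin H₀ = 1.5260×0.34694×-0.12028 + 0.93789×0.99274×0.99900 = -0.063680 + 0.930150 = 0.866470.
Inverse-square distance factor (a/d)² = 0.9607² = 0.922944.
Q̄ = (S₀/π) × 0.922944 × [bracket] = (1361/π) × 0.922944 × 0.866470 = 346.4 W/m².

Q̄ ≈ 346 W/m²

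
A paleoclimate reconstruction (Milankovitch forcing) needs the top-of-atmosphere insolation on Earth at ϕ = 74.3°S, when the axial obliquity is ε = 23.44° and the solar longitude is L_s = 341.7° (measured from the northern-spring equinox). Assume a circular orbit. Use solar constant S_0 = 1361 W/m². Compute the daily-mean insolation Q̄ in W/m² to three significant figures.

Solar declination: sin δ = sin ε · sin L_s = sin 23.44° × sin 341.7° = -0.12490, so δ = -7.175°.
cos h₀ = −tan(-74.3°) tan(-7.175°) = -0.4479, h₀ = 2.0352 rad.
Bracket: h₀ sin ϕ sin δ + cos ϕ cos δ sin h₀ = 2.0352×-0.96269×-0.12490 + 0.27060×0.99217×0.89410 = 0.244712 + 0.240049 = 0.484761.
Q̄ = (S_0/π) × [bracket] = (1361/π) × 0.484761 = 210.0 W/m².

Q̄ ≈ 210 W/m²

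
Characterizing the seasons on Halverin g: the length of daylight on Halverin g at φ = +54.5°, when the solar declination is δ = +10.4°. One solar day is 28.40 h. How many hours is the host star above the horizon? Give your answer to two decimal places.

16.55 h

cos H₀ = −tan φ · tan δ = −tan(+54.5°) × tan(+10.400°) = -0.2573, so H₀ = 1.8310 rad = 104.91°.
Daylight = 2H₀/(2π) × 28.40 h = (1.8310/π) × 28.40 = 16.55 h.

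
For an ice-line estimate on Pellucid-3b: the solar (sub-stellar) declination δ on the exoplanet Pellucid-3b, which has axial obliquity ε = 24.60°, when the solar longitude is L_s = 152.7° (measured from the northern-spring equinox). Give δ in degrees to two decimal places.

δ = +11.01°

sin δ = sin ε · sin L_s = sin 24.60° × sin 152.7° = 0.190927.
δ = arcsin(0.190927) = +11.01°.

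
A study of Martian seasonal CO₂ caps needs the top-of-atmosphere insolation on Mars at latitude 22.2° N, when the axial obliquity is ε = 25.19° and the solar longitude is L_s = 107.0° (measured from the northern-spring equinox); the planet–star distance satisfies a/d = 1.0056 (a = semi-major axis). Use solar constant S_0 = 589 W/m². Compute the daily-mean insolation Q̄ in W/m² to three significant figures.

Solar declination: sin δ = sin ε · sin L_s = sin 25.19° × sin 107.0° = 0.40702, so δ = +24.018°.
cos h₀ = −tan(+22.2°) tan(+24.018°) = -0.1818, h₀ = 1.7537 rad.
Bracket: h₀ sin ϕ sin δ + cos ϕ cos δ sin h₀ = 1.7537×0.37784×0.40702 + 0.92587×0.91342×0.98333 = 0.269699 + 0.831610 = 1.101309.
Inverse-square distance factor (a/d)² = 1.0056² = 1.011231.
Q̄ = (S_0/π) × 1.011231 × [bracket] = (589/π) × 1.011231 × 1.101309 = 208.8 W/m².

Q̄ ≈ 209 W/m²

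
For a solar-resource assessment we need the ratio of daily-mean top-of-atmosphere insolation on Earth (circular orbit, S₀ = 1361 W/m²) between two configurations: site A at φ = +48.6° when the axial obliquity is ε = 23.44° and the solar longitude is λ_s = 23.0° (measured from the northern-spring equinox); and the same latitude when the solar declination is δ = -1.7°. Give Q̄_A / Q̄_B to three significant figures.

— Configuration A (φ=+48.6°):
Solar declination: sin δ = sin ε · sin λ_s = sin 23.44° × sin 23.0° = 0.15543, so δ = +8.942°.
cos H₀ = −tan(+48.6°) tan(+8.942°) = -0.1785, H₀ = 1.7502 rad.
Bracket: H₀ sin φ sin δ + cos φ cos δ sin H₀ = 1.7502×0.75011×0.15543 + 0.66131×0.98785×0.98395 = 0.204055 + 0.642790 = 0.846845.
Q̄ = (S₀/π) × [bracket] = (1361/π) × 0.846845 = 366.87 W/m².
— Configuration B (φ=+48.6°):
cos H₀ = −tan(+48.6°) tan(-1.700°) = 0.0337, H₀ = 1.5371 rad.
Bracket: H₀ sin φ sin δ + cos φ cos δ sin H₀ = 1.5371×0.75011×-0.02967 + 0.66131×0.99956×0.99943 = -0.034209 + 0.660642 = 0.626433.
Q̄ = (S₀/π) × [bracket] = (1361/π) × 0.626433 = 271.38 W/m².
Ratio Q̄_A / Q̄_B = 366.87 / 271.38 = 1.352.

Q̄_A / Q̄_B ≈ 1.35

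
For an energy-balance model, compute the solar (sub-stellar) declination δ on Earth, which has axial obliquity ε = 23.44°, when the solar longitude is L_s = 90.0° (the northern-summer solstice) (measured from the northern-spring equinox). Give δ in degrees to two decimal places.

δ = +23.44°

sin δ = sin ε · sin L_s = sin 23.44° × sin 90.0° = 0.397789.
δ = arcsin(0.397789) = +23.44°.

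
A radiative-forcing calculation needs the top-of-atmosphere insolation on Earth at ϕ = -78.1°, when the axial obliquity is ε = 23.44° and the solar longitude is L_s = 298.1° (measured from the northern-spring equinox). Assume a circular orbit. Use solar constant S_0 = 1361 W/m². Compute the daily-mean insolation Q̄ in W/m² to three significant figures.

Q̄ ≈ 467 W/m²

Solar declination: sin δ = sin ε · sin L_s = sin 23.44° × sin 298.1° = -0.35090, so δ = -20.542°.
cos h₀ = −tan(-78.1°) tan(-20.542°) = -1.7782 ≤ −1 ⇒ polar day, h₀ = π.
Bracket: h₀ sin ϕ sin δ + cos ϕ cos δ sin h₀ = 3.1416×-0.97851×-0.35090 + 0.20620×0.93641×0.00000 = 1.078697 + 0.000000 = 1.078697.
Q̄ = (S_0/π) × [bracket] = (1361/π) × 1.078697 = 467.3 W/m².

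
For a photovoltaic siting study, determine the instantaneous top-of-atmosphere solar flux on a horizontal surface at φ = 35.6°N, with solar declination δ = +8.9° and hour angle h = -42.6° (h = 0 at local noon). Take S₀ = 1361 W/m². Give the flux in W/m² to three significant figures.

cos θ_z = sin φ sin δ + cos φ cos δ cos h = 0.090060 + 0.591315 = 0.681375.
Flux = S₀ · cos θ_z = 1361 × 0.681375 = 927.4 W/m².

927 W/m²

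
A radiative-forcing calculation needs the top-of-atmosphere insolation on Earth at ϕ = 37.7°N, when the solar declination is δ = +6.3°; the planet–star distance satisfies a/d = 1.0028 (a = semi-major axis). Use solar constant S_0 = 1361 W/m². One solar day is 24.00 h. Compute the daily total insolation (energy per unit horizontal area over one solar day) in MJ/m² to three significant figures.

cos h₀ = −tan(+37.7°) tan(+6.300°) = -0.0853, h₀ = 1.6562 rad.
Bracket: h₀ sin ϕ sin δ + cos ϕ cos δ sin h₀ = 1.6562×0.61153×0.10973 + 0.79122×0.99396×0.99635 = 0.111136 + 0.783571 = 0.894707.
Inverse-square distance factor (a/d)² = 1.0028² = 1.005608.
Q̄ = (S_0/π) × 1.005608 × [bracket] = (1361/π) × 1.005608 × 0.894707 = 389.78 W/m².
Daily total = Q̄ × 24.00 h × 3600 s/h = 389.78 × 24.00 × 3600 / 10⁶ = 33.68 MJ/m².

33.7 MJ/m²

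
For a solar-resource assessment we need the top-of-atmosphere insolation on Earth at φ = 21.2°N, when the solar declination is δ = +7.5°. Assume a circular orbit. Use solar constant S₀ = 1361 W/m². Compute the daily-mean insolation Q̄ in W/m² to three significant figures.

Q̄ ≈ 433 W/m²

cos H₀ = −tan(+21.2°) tan(+7.500°) = -0.0511, H₀ = 1.6219 rad.
Bracket: H₀ sin φ sin δ + cos φ cos δ sin H₀ = 1.6219×0.36162×0.13053 + 0.93232×0.99144×0.99870 = 0.076557 + 0.923138 = 0.999695.
Q̄ = (S₀/π) × [bracket] = (1361/π) × 0.999695 = 433.1 W/m².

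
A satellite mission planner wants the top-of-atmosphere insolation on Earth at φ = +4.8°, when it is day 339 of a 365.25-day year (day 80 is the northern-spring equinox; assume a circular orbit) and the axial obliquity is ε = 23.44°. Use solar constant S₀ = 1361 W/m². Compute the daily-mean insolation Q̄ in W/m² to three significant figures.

Q̄ ≈ 377 W/m²

Solar longitude: λ_s = 360° × (339 − 80)/365.25 = 255.277°.
sin δ = sin 23.44° × sin 255.277° = -0.38473, so δ = -22.627°.
cos H₀ = −tan(+4.8°) tan(-22.627°) = 0.0350, H₀ = 1.5358 rad.
Bracket: H₀ sin φ sin δ + cos φ cos δ sin H₀ = 1.5358×0.08368×-0.38473 + 0.99649×0.92303×0.99939 = -0.049444 + 0.919229 = 0.869785.
Q̄ = (S₀/π) × [bracket] = (1361/π) × 0.869785 = 376.8 W/m².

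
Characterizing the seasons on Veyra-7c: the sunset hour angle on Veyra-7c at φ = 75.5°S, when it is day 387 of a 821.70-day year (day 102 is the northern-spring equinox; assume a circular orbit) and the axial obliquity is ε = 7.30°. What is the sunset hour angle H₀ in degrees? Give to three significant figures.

H₀ = 66.1°

Solar longitude: λ_s = 360° × (387 − 102)/821.70 = 124.863°.
sin δ = sin 7.30° × sin 124.863° = 0.10426, so δ = +5.984°.
cos H₀ = −tan φ · tan δ = −tan(-75.5°) × tan(+5.984°) = 0.4053, so H₀ = 1.1534 rad = 66.09°.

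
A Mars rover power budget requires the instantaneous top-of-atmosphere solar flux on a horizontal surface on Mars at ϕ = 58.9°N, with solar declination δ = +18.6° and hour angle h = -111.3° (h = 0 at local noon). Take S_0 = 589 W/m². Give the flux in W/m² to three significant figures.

cos θ_z = sin ϕ sin δ + cos ϕ cos δ cos h = 0.273114 + -0.177831 = 0.095283.
Flux = S_0 · cos θ_z = 589 × 0.095283 = 56.12 W/m².

56.1 W/m²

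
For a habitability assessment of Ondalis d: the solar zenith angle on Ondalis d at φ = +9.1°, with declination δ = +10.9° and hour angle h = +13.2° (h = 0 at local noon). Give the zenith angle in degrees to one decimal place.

θ_z = 13.1°

cos θ_z = sin φ sin δ + cos φ cos δ cos h = 0.029907 + 0.943982 = 0.973889.
θ_z = arccos(0.973889) = 13.1°.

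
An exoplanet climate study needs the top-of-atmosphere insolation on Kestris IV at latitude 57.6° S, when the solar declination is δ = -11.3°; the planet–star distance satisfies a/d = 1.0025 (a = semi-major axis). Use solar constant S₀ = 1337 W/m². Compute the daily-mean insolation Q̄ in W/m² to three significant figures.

cos H₀ = −tan(-57.6°) tan(-11.300°) = -0.3149, H₀ = 1.8911 rad.
Bracket: H₀ sin φ sin δ + cos φ cos δ sin H₀ = 1.8911×-0.84433×-0.19595 + 0.53583×0.98061×0.94914 = 0.312876 + 0.498716 = 0.811592.
Inverse-square distance factor (a/d)² = 1.0025² = 1.005006.
Q̄ = (S₀/π) × 1.005006 × [bracket] = (1337/π) × 1.005006 × 0.811592 = 347.1 W/m².

Q̄ ≈ 347 W/m²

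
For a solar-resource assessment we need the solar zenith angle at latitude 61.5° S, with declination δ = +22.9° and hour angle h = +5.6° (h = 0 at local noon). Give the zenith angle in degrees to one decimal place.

θ_z = 84.5°

cos θ_z = sin φ sin δ + cos φ cos δ cos h = -0.341969 + 0.437454 = 0.095485.
θ_z = arccos(0.095485) = 84.5°.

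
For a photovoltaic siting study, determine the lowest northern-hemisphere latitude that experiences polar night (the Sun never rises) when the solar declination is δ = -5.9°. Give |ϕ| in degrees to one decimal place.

Polar night requires cos h₀ = −tan ϕ tan δ ≥ 1, i.e. tan ϕ tan δ ≤ −1.
The boundary is |tan ϕ| · |tan δ| = 1, so |ϕ| = 90° − |δ| = 90° − 5.9° = 84.1° in the northern hemisphere.

|ϕ| = 84.1°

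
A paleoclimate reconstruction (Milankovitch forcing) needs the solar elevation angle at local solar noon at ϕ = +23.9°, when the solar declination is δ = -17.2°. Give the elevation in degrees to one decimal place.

48.9°

At local noon the hour angle is zero, so the zenith angle equals |ϕ − δ| = |+23.9° − (-17.200°)| = 41.100°.
Elevation = 90° − 41.100° = 48.9°.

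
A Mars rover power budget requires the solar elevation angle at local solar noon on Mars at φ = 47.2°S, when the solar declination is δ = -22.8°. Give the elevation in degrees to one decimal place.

At local noon the hour angle is zero, so the zenith angle equals |φ − δ| = |-47.2° − (-22.800°)| = 24.400°.
Elevation = 90° − 24.400° = 65.6°.

65.6°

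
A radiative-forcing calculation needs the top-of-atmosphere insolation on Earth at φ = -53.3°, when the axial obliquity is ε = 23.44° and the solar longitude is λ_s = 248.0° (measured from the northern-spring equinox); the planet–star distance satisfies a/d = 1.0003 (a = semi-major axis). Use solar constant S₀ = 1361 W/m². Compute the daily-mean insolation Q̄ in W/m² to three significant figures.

Solar declination: sin δ = sin ε · sin λ_s = sin 23.44° × sin 248.0° = -0.36882, so δ = -21.643°.
cos H₀ = −tan(-53.3°) tan(-21.643°) = -0.5323, H₀ = 2.1322 rad.
Bracket: H₀ sin φ sin δ + cos φ cos δ sin H₀ = 2.1322×-0.80178×-0.36882 + 0.59763×0.92950×0.84653 = 0.630518 + 0.470245 = 1.100763.
Inverse-square distance factor (a/d)² = 1.0003² = 1.000600.
Q̄ = (S₀/π) × 1.000600 × [bracket] = (1361/π) × 1.000600 × 1.100763 = 477.2 W/m².

Q̄ ≈ 477 W/m²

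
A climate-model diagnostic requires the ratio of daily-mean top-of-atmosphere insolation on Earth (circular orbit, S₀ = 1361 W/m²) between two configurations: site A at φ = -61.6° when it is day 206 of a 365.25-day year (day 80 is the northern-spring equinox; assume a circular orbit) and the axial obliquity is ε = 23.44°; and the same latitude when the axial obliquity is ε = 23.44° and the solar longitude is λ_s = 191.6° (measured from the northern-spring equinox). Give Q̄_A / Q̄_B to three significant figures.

Q̄_A / Q̄_B ≈ 0.155

— Configuration A (φ=-61.6°):
Solar longitude: λ_s = 360° × (206 − 80)/365.25 = 124.189°.
sin δ = sin 23.44° × sin 124.189° = 0.32905, so δ = +19.211°.
cos H₀ = −tan(-61.6°) tan(+19.211°) = 0.6444, H₀ = 0.8705 rad.
Bracket: H₀ sin φ sin δ + cos φ cos δ sin H₀ = 0.8705×-0.87965×0.32905 + 0.47562×0.94431×0.76465 = -0.251965 + 0.343429 = 0.091464.
Q̄ = (S₀/π) × [bracket] = (1361/π) × 0.091464 = 39.624 W/m².
— Configuration B (φ=-61.6°):
Solar declination: sin δ = sin ε · sin λ_s = sin 23.44° × sin 191.6° = -0.07999, so δ = -4.588°.
cos H₀ = −tan(-61.6°) tan(-4.588°) = -0.1484, H₀ = 1.7198 rad.
Bracket: H₀ sin φ sin δ + cos φ cos δ sin H₀ = 1.7198×-0.87965×-0.07999 + 0.47562×0.99680×0.98893 = 0.121011 + 0.468850 = 0.589861.
Q̄ = (S₀/π) × [bracket] = (1361/π) × 0.589861 = 255.54 W/m².
Ratio Q̄_A / Q̄_B = 39.624 / 255.54 = 0.1551.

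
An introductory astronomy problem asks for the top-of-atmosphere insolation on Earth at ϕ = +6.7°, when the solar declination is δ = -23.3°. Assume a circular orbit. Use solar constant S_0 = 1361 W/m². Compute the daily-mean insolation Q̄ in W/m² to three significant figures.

cos h₀ = −tan(+6.7°) tan(-23.300°) = 0.0506, h₀ = 1.5202 rad.
Bracket: h₀ sin ϕ sin δ + cos ϕ cos δ sin h₀ = 1.5202×0.11667×-0.39555 + 0.99317×0.91845×0.99872 = -0.070155 + 0.911009 = 0.840854.
Q̄ = (S_0/π) × [bracket] = (1361/π) × 0.840854 = 364.3 W/m².

Q̄ ≈ 364 W/m²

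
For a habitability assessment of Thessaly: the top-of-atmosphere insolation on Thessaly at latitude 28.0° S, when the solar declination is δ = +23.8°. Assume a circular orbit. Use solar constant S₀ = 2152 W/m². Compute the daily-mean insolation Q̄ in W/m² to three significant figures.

Q̄ ≈ 365 W/m²

cos H₀ = −tan(-28.0°) tan(+23.800°) = 0.2345, H₀ = 1.3341 rad.
Bracket: H₀ sin φ sin δ + cos φ cos δ sin H₀ = 1.3341×-0.46947×0.40355 + 0.88295×0.91496×0.97211 = -0.252751 + 0.785333 = 0.532582.
Q̄ = (S₀/π) × [bracket] = (2152/π) × 0.532582 = 364.8 W/m².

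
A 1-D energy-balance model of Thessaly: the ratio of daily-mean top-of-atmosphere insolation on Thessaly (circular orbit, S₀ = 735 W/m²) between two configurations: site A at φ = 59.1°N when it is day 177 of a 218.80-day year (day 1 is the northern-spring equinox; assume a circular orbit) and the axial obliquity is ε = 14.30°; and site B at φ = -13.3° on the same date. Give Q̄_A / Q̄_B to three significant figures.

— Configuration A (φ=+59.1°):
Solar longitude: λ_s = 360° × (177 − 1)/218.80 = 289.580°.
sin δ = sin 14.30° × sin 289.580° = -0.23272, so δ = -13.457°.
cos H₀ = −tan(+59.1°) tan(-13.457°) = 0.3998, H₀ = 1.1595 rad.
Bracket: H₀ sin φ sin δ + cos φ cos δ sin H₀ = 1.1595×0.85806×-0.23272 + 0.51354×0.97254×0.91659 = -0.231538 + 0.457780 = 0.226242.
Q̄ = (S₀/π) × [bracket] = (735/π) × 0.226242 = 52.931 W/m².
— Configuration B (φ=-13.3°):
cos H₀ = −tan(-13.3°) tan(-13.457°) = -0.0566, H₀ = 1.6274 rad.
Bracket: H₀ sin φ sin δ + cos φ cos δ sin H₀ = 1.6274×-0.23005×-0.23272 + 0.97318×0.97254×0.99840 = 0.087126 + 0.944942 = 1.032068.
Q̄ = (S₀/π) × [bracket] = (735/π) × 1.032068 = 241.46 W/m².
Ratio Q̄_A / Q̄_B = 52.931 / 241.46 = 0.2192.

Q̄_A / Q̄_B ≈ 0.219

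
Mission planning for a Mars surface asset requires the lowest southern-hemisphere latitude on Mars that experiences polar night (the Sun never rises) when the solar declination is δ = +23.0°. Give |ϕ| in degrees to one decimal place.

|ϕ| = 67.0°

Polar night requires cos h₀ = −tan ϕ tan δ ≥ 1, i.e. tan ϕ tan δ ≤ −1.
The boundary is |tan ϕ| · |tan δ| = 1, so |ϕ| = 90° − |δ| = 90° − 23.0° = 67.0° in the southern hemisphere.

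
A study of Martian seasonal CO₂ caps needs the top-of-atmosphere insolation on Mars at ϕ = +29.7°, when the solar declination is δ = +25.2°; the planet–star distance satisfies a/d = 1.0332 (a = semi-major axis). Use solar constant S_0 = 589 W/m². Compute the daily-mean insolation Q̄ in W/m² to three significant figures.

cos h₀ = −tan(+29.7°) tan(+25.200°) = -0.2684, h₀ = 1.8425 rad.
Bracket: h₀ sin ϕ sin δ + cos ϕ cos δ sin h₀ = 1.8425×0.49546×0.42578 + 0.86863×0.90483×0.96331 = 0.388688 + 0.757126 = 1.145814.
Inverse-square distance factor (a/d)² = 1.0332² = 1.067502.
Q̄ = (S_0/π) × 1.067502 × [bracket] = (589/π) × 1.067502 × 1.145814 = 229.3 W/m².

Q̄ ≈ 229 W/m²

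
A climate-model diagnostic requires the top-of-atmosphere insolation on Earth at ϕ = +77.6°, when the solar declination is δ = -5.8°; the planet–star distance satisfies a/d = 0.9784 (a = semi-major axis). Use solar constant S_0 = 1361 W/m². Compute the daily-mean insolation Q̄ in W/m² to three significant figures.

Q̄ ≈ 33.9 W/m²

cos h₀ = −tan(+77.6°) tan(-5.800°) = 0.4620, h₀ = 1.0906 rad.
Bracket: h₀ sin ϕ sin δ + cos ϕ cos δ sin h₀ = 1.0906×0.97667×-0.10106 + 0.21474×0.99488×0.88688 = -0.107645 + 0.189474 = 0.081829.
Inverse-square distance factor (a/d)² = 0.9784² = 0.957267.
Q̄ = (S_0/π) × 0.957267 × [bracket] = (1361/π) × 0.957267 × 0.081829 = 33.94 W/m².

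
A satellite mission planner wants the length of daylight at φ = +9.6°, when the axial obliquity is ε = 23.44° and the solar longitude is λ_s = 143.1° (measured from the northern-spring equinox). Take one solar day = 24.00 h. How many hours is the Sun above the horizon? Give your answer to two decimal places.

Solar declination: sin δ = sin ε · sin λ_s = sin 23.44° × sin 143.1° = 0.23884, so δ = +13.818°.
cos H₀ = −tan φ · tan δ = −tan(+9.6°) × tan(+13.818°) = -0.0416, so H₀ = 1.6124 rad = 92.38°.
Daylight = 2H₀/(2π) × 24.00 h = (1.6124/π) × 24.00 = 12.32 h.

12.32 h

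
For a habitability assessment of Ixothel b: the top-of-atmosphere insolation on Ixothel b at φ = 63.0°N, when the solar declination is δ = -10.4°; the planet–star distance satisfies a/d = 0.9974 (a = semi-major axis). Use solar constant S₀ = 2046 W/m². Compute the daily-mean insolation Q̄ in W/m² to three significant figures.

cos H₀ = −tan(+63.0°) tan(-10.400°) = 0.3602, H₀ = 1.2023 rad.
Bracket: H₀ sin φ sin δ + cos φ cos δ sin H₀ = 1.2023×0.89101×-0.18052 + 0.45399×0.98357×0.93287 = -0.193384 + 0.416555 = 0.223171.
Inverse-square distance factor (a/d)² = 0.9974² = 0.994807.
Q̄ = (S₀/π) × 0.994807 × [bracket] = (2046/π) × 0.994807 × 0.223171 = 144.6 W/m².

Q̄ ≈ 145 W/m²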